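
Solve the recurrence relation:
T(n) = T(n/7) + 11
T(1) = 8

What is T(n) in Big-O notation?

Each step divides n by 7 and adds 11. After log_7(n) steps we reach T(1)=8. So T(n) = 11·log_7(n) + 8 = O(log n).

Answer: O(log n)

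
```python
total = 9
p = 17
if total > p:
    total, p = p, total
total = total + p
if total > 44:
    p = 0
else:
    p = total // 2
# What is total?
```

Trace:
`total = 9` → total = 9
`p = 17` → p = 17
`if total > p: ...` → total > p is False → no variable changes
`total = total + p` → total = 26
`if total > 44: ...` → total > 44 is False, take else branch → p = 13
So total = 26

Answer: 26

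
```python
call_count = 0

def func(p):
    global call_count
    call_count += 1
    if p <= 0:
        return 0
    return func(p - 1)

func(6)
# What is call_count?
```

Linear recursion stepping by 1: 7 calls from p=6 down to ≤0.

Answer: 7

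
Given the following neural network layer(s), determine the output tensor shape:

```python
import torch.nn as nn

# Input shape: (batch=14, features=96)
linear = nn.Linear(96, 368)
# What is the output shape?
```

Input: (14, 96) -> Output: (14, 368)

Answer: (14, 368)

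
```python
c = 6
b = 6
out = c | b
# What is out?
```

Trace:
`c = 6` → c = 6
`b = 6` → b = 6
`out = c | b` → out = 6
So out = 6

Answer: 6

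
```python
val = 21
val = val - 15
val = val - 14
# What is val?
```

Trace:
`val = 21` → val = 21
`val = val - 15` → val = 6
`val = val - 14` → val = -8
So val = -8

Answer: -8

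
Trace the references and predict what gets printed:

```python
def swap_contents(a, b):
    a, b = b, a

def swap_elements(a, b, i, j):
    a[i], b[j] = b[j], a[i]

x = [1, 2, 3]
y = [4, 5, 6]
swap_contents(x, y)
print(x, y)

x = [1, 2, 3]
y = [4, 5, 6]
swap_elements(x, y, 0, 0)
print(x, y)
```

Key concept: parameter rebinding vs mutation.
Step by step:
`x = [1, 2, 3]` → x = [1, 2, 3]
`y = [4, 5, 6]` → y = [4, 5, 6]
`swap_contents(x, y)` → no visible change to tracked variables
`print(x, y)` → prints [1, 2, 3] [4, 5, 6]
`x = [1, 2, 3]` → x = [1, 2, 3]
`y = [4, 5, 6]` → y = [4, 5, 6]
`swap_elements(x, y, 0, 0)` → x = [4, 2, 3]; y = [1, 5, 6]
`print(x, y)` → prints [4, 2, 3] [1, 5, 6]

Answer:
[1, 2, 3] [4, 5, 6]
[4, 2, 3] [1, 5, 6]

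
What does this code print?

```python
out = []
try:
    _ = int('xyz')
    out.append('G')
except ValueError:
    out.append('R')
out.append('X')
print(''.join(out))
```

Execution trace: 'R' (except ValueError) → 'X' (after the try/except). Output: RX

Answer: RX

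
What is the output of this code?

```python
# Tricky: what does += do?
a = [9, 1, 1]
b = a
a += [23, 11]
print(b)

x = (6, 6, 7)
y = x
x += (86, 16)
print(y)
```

Key concept: += behavior differs for mutable vs immutable.
Step by step:
`a = [9, 1, 1]` → a = [9, 1, 1]
`b = a` → b = [9, 1, 1] (same object as a)
`a += [23, 11]` → a = [9, 1, 1, 23, 11] (same object as b); b = [9, 1, 1, 23, 11] (same object as a)
`print(b)` → prints [9, 1, 1, 23, 11]
`x = (6, 6, 7)` → x = (6, 6, 7)
`y = x` → y = (6, 6, 7)
`x += (86, 16)` → x = (6, 6, 7, 86, 16)
`print(y)` → prints (6, 6, 7)

Answer:
[9, 1, 1, 23, 11]
(6, 6, 7)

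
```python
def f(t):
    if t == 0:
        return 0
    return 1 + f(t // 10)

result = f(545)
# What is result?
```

Count of digits of 545: 3

Answer: 3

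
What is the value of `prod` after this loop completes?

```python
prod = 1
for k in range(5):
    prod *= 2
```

2^5 = 32
`prod` takes the values: 1 → 2 → 4 → 8 → 16 → 32

Answer: 32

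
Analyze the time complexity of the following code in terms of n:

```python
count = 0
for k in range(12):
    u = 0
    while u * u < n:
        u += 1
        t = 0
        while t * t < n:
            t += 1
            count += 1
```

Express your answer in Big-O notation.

Each loop level contributes: 1 × √n × √n. Multiplying the contributions gives O(n).

Answer: O(n)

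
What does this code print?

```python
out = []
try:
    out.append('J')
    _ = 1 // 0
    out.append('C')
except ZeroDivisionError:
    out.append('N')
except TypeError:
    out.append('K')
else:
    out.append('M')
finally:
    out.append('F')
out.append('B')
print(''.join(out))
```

Execution trace: 'J' (try body) → 'N' (except ZeroDivisionError) → 'F' (finally) → 'B' (after the try/except). Output: JNFB

Answer: JNFB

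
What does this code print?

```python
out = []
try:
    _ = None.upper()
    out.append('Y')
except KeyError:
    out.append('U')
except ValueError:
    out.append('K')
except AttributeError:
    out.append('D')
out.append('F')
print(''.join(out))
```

Execution trace: 'D' (except AttributeError) → 'F' (after the try/except). Output: DF

Answer: DF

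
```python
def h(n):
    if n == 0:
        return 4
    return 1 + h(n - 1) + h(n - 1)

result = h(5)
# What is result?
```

h(n) = 1 + 2·h(n-1), h(0)=4. Closed form: (4+1)·2^5 - 1 = 159.

Answer: 159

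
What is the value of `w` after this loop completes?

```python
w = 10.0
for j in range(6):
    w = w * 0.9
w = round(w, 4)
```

Exponential decay: 10.0 * 0.9^6
`w` takes the values: 10.0 → 9.0 → 8.1 → 7.29 → 6.561 → 5.9049 → 5.31441 → 5.3144

Answer: 5.3144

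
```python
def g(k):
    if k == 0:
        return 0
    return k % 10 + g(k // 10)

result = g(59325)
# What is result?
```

Sum of digits of 59325: 5 + 2 + 3 + 9 + 5 = 24

Answer: 24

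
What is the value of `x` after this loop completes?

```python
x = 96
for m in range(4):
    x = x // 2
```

Halve 4 times: 96 // 2^4 = 6
`x` takes the values: 96 → 48 → 24 → 12 → 6

Answer: 6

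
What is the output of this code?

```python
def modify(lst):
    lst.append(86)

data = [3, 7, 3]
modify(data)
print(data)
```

Key concept: function modifies passed list.
Step by step:
`data = [3, 7, 3]` → data = [3, 7, 3]
`modify(data)` → data = [3, 7, 3, 86]
`print(data)` → prints [3, 7, 3, 86]

Answer: [3, 7, 3, 86]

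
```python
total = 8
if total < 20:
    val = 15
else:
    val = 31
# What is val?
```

Trace:
`total = 8` → total = 8
`if total < 20: ...` → total < 20 is True → val = 15
So val = 15

Answer: 15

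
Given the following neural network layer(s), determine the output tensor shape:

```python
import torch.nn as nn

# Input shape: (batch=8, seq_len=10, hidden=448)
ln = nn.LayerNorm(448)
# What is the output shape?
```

Input: (8, 10, 448) -> Output: (8, 10, 448)

Answer: (8, 10, 448)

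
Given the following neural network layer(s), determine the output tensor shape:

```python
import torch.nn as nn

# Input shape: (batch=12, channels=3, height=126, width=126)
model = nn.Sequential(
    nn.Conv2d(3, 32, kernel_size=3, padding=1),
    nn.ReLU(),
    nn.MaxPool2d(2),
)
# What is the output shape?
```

Input: (12, 3, 126, 126) -> after Conv2d: (12, 32, 126, 126) -> after ReLU: (12, 32, 126, 126) -> Output: (12, 32, 63, 63)

Answer: (12, 32, 63, 63)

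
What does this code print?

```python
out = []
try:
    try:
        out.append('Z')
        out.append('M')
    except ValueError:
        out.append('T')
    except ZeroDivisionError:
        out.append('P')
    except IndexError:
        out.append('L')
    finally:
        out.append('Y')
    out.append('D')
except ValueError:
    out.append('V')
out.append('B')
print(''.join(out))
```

Execution trace: 'Z' (inner try body) → 'M' (inner try body, no exception) → 'Y' (inner finally) → 'D' (try body, no exception) → 'B' (after the try/except). Output: ZMYDB

Answer: ZMYDB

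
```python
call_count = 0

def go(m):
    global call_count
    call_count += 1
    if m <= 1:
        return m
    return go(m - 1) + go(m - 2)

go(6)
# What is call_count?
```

Calls(m) = 1 + Calls(m-1) + Calls(m-2); Calls(0)=Calls(1)=1. For m=6 this gives 25.

Answer: 25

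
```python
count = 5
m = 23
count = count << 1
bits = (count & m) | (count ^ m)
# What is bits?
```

Trace:
`count = 5` → count = 5
`m = 23` → m = 23
`count = count << 1` → count = 10
`bits = (count & m) | (count ^ m)` → bits = 31
So bits = 31

Answer: 31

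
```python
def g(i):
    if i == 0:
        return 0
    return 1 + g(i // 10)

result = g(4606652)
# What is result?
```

Count of digits of 4606652: 7

Answer: 7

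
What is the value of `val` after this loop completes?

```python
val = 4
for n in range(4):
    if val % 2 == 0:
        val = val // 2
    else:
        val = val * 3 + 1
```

Collatz-style transformation from 4
`val` takes the values: 4 → 2 → 1 → 4 → 2

Answer: 2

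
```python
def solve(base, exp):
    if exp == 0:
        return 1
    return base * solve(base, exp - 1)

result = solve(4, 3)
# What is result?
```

solve(4, 3) = 4 * 4 * 4 = 64

Answer: 64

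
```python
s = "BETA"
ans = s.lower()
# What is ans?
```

Trace:
`s = "BETA"` → s = 'BETA'
`ans = s.lower()` → ans = 'beta'
So ans = 'beta'

Answer: 'beta'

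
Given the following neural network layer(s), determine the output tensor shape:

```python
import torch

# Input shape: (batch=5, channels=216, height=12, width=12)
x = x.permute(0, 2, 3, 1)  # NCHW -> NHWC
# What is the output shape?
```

Input: (5, 216, 12, 12) -> Output: (5, 12, 12, 216)

Answer: (5, 12, 12, 216)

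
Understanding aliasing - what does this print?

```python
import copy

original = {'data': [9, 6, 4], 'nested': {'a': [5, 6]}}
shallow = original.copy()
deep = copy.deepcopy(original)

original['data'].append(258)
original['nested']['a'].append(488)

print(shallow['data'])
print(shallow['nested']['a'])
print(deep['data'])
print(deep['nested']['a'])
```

Key concept: comparing shallow vs deep copy.
Step by step:
`original = {'data': [9, 6, 4], 'nested': {'a': [5, 6]}}` → original = {'data': [9, 6, 4], 'nested': {'a': [5, 6]}}
`shallow = original.copy()` → shallow = {'data': [9, 6, 4], 'nested': {'a': [5, 6]}}
`deep = copy.deepcopy(original)` → deep = {'data': [9, 6, 4], 'nested': {'a': [5, 6]}}
`original['data'].append(258)` → original = {'data': [9, 6, 4, 258], 'nested': {'a': [5, 6]}}; shallow = {'data': [9, 6, 4, 258], 'nested': {'a': [5, 6]}}
`original['nested']['a'].append(488)` → original = {'data': [9, 6, 4, 258], 'nested': {'a': [5, 6, 488]}}; shallow = {'data': [9, 6, 4, 258], 'nested': {'a': [5, 6, 488]}}
`print(shallow['data'])` → prints [9, 6, 4, 258]
`print(shallow['nested']['a'])` → prints [5, 6, 488]
`print(deep['data'])` → prints [9, 6, 4]
`print(deep['nested']['a'])` → prints [5, 6]

Answer:
[9, 6, 4, 258]
[5, 6, 488]
[9, 6, 4]
[5, 6]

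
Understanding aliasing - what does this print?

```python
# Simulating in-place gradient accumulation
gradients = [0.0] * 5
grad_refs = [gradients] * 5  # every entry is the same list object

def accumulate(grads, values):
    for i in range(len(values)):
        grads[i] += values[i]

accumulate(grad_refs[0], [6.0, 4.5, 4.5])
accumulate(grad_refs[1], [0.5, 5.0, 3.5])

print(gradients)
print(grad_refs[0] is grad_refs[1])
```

Key concept: gradient accumulation aliasing.
Step by step:
`gradients = [0.0] * 5` → gradients = [0.0, 0.0, 0.0, 0.0, 0.0]
`grad_refs = [gradients] * 5` → grad_refs = [[0.0, 0.0, 0.0, 0.0, 0.0], [0.0, 0.0, 0.0, 0.0, 0.0], [0.0, 0.0, 0.0, 0.0, 0.0], [0.0, 0.0, 0.0, 0.0, 0.0], [0.0, 0.0, 0.0, 0.0, 0.0]]
`accumulate(grad_refs[0], [6.0, 4.5, 4.5])` → gradients = [6.0, 4.5, 4.5, 0.0, 0.0]; grad_refs = [[6.0, 4.5, 4.5, 0.0, 0.0], [6.0, 4.5, 4.5, 0.0, 0.0], [6.0, 4.5, 4.5, 0.0, 0.0], [6.0, 4.5, 4.5, 0.0, 0.0], [6.0, 4.5, 4.5, 0.0, 0.0]]
`accumulate(grad_refs[1], [0.5, 5.0, 3.5])` → gradients = [6.5, 9.5, 8.0, 0.0, 0.0]; grad_refs = [[6.5, 9.5, 8.0, 0.0, 0.0], [6.5, 9.5, 8.0, 0.0, 0.0], [6.5, 9.5, 8.0, 0.0, 0.0], [6.5, 9.5, 8.0, 0.0, 0.0], [6.5, 9.5, 8.0, 0.0, 0.0]]
`print(gradients)` → prints [6.5, 9.5, 8.0, 0.0, 0.0]
`print(grad_refs[0] is grad_refs[1])` → prints True

Answer:
[6.5, 9.5, 8.0, 0.0, 0.0]
True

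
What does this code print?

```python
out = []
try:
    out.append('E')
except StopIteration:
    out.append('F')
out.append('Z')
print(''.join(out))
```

Execution trace: 'E' (try body, no exception) → 'Z' (after the try/except). Output: EZ

Answer: EZ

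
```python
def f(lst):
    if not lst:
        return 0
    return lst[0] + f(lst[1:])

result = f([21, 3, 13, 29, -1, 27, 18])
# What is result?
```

21 + 3 + 13 + 29 + (-1) + 27 + 18 + 0 = 110

Answer: 110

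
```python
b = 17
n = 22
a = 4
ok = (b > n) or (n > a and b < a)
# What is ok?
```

Trace:
`b = 17` → b = 17
`n = 22` → n = 22
`a = 4` → a = 4
`ok = (b > n) or (n > a and b < a)` → ok = False
So ok = False

Answer: False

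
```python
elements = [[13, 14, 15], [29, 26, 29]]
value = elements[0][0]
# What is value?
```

Trace:
`elements = [[13, 14, 15], [29, 26, 29]]` → elements = [[13, 14, 15], [29, 26, 29]]
`value = elements[0][0]` → value = 13
So value = 13

Answer: 13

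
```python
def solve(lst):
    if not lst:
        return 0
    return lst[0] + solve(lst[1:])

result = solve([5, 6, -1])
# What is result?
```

5 + 6 + (-1) + 0 = 10

Answer: 10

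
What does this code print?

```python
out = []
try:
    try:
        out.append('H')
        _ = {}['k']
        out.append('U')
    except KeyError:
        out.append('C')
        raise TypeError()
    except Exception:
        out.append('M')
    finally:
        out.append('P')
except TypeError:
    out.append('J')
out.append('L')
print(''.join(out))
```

Execution trace: 'H' (inner try body) → 'C' (inner except KeyError) → 'P' (inner finally) → 'J' (outer except TypeError) → 'L' (after the try/except). Output: HCPJL

Answer: HCPJL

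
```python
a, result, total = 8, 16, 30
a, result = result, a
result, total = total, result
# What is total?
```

Trace:
`a, result, total = 8, 16, 30` → a = 8; result = 16; total = 30
`a, result = result, a` → a = 16; result = 8
`result, total = total, result` → result = 30; total = 8
So total = 8

Answer: 8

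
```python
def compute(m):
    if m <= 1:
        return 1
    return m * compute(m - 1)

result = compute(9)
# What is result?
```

compute(9) = 9 * 8 * 7 * 6 * 5 * 4 * 3 * 2 * 1 = 362880

Answer: 362880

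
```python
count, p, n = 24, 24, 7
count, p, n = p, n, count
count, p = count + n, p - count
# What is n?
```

Trace:
`count, p, n = 24, 24, 7` → count = 24; p = 24; n = 7
`count, p, n = p, n, count` → count = 24; p = 7; n = 24
`count, p = count + n, p - count` → count = 48; p = -17
So n = 24

Answer: 24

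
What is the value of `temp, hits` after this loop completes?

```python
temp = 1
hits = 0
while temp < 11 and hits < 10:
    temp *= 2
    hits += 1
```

Double until >= 11 or 10 iterations
`temp, hits` takes the values: (1, 0) → (2, 0) → (2, 1) → (4, 1) → (4, 2) → (8, 2) → (8, 3) → (16, 3) → (16, 4)

Answer: 16, 4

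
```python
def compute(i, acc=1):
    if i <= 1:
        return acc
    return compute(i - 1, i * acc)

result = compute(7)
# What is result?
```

Accumulator trace (n, acc): (7, 1) -> (6, 7) -> (5, 42) -> (4, 210) -> (3, 840) -> (2, 2520) -> (1, 5040) -> return 5040

Answer: 5040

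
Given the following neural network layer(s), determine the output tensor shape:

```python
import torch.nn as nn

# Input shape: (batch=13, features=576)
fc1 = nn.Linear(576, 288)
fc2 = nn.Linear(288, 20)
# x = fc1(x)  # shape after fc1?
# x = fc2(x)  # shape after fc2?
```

Input: (13, 576) -> after fc1: (13, 288) -> Output: (13, 20)

Answer: (13, 20)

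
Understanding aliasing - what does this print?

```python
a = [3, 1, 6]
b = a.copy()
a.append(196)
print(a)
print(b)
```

Key concept: list.copy() creates independent copy.
Step by step:
`a = [3, 1, 6]` → a = [3, 1, 6]
`b = a.copy()` → b = [3, 1, 6]
`a.append(196)` → a = [3, 1, 6, 196]
`print(a)` → prints [3, 1, 6, 196]
`print(b)` → prints [3, 1, 6]

Answer:
[3, 1, 6, 196]
[3, 1, 6]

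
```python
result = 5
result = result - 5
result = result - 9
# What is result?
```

Trace:
`result = 5` → result = 5
`result = result - 5` → result = 0
`result = result - 9` → result = -9
So result = -9

Answer: -9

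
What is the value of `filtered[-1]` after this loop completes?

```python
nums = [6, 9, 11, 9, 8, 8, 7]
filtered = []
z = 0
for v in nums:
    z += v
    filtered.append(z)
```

Cumulative sum ends at 58
`filtered` takes the values: [] → [6] → [6, 15] → [6, 15, 26] → [6, 15, 26, 35] → [6, 15, 26, 35, 43] → [6, 15, 26, 35, 43, 51] → [6, 15, 26, 35, 43, 51, 58]
So `filtered[-1]` = 58

Answer: 58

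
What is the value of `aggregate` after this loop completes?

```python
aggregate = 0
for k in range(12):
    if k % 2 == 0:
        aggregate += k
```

Sum of even numbers 0 to 11
`aggregate` takes the values: 0 → 2 → 6 → 12 → 20 → 30

Answer: 30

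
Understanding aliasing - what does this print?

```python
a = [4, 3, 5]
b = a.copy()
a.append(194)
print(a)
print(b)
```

Key concept: list.copy() creates independent copy.
Step by step:
`a = [4, 3, 5]` → a = [4, 3, 5]
`b = a.copy()` → b = [4, 3, 5]
`a.append(194)` → a = [4, 3, 5, 194]
`print(a)` → prints [4, 3, 5, 194]
`print(b)` → prints [4, 3, 5]

Answer:
[4, 3, 5, 194]
[4, 3, 5]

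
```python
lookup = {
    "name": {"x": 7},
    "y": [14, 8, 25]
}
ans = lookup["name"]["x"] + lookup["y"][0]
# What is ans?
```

Trace:
`lookup = { ...` → lookup = {'name': {'x': 7}, 'y': [14, 8, 25]}
`ans = lookup["name"]["x"] + lookup["y"][0]` → ans = 21
So ans = 21

Answer: 21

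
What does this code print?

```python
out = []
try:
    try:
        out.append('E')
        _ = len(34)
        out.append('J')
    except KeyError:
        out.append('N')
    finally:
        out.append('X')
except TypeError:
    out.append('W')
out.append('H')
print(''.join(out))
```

Execution trace: 'E' (inner try body) → 'X' (inner finally) → 'W' (outer except TypeError) → 'H' (after the try/except). Output: EXWH

Answer: EXWH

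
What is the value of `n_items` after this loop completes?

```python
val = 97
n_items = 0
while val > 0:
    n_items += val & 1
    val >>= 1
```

Count set bits in 97 (binary: 0b1100001)
`n_items` takes the values: 0 → 1 → 2 → 3

Answer: 3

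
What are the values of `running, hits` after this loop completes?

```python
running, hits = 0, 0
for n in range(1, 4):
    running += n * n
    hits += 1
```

Sum of squares and count
`running, hits` takes the values: (0, 0) → (1, 0) → (1, 1) → (5, 1) → (5, 2) → (14, 2) → (14, 3)

Answer: 14, 3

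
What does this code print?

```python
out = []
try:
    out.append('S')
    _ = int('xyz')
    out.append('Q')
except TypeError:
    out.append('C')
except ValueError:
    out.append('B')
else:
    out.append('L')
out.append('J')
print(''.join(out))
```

Execution trace: 'S' (try body) → 'B' (except ValueError) → 'J' (after the try/except). Output: SBJ

Answer: SBJ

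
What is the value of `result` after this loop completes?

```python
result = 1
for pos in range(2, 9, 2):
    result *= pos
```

Product of even numbers 2 to 8
`result` takes the values: 1 → 2 → 8 → 48 → 384

Answer: 384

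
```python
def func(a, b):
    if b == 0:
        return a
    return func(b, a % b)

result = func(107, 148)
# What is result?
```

func(107, 148) -> func(148, 107) -> func(107, 41) -> func(41, 25) -> func(25, 16) -> func(16, 9) -> func(9, 7) -> func(7, 2) -> func(2, 1) -> func(1, 0) -> 1

Answer: 1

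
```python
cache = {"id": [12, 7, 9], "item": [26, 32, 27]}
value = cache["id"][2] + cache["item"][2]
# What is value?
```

Trace:
`cache = {"id": [12, 7, 9], "item": [26, 32, 27]}` → cache = {'id': [12, 7, 9], 'item': [26, 32, 27]}
`value = cache["id"][2] + cache["item"][2]` → value = 36
So value = 36

Answer: 36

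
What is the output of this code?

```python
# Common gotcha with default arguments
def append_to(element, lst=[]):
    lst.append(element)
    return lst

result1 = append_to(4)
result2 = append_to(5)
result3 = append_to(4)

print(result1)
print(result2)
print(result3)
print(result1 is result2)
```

Key concept: mutable default argument gotcha.
Step by step:
`result1 = append_to(4)` → result1 = [4]
`result2 = append_to(5)` → result1 = [4, 5] (same object as result2); result2 = [4, 5] (same object as result1)
`result3 = append_to(4)` → result1 = [4, 5, 4] (same object as result2, result3); result2 = [4, 5, 4] (same object as result1, result3); result3 = [4, 5, 4] (same object as result1, result2)
`print(result1)` → prints [4, 5, 4]
`print(result2)` → prints [4, 5, 4]
`print(result3)` → prints [4, 5, 4]
`print(result1 is result2)` → prints True

Answer:
[4, 5, 4]
[4, 5, 4]
[4, 5, 4]
True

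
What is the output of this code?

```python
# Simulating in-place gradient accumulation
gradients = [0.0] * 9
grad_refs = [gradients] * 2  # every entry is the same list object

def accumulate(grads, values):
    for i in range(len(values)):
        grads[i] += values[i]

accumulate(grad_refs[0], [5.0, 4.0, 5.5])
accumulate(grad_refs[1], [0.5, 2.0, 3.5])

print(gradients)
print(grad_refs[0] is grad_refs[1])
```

Key concept: gradient accumulation aliasing.
Step by step:
`gradients = [0.0] * 9` → gradients = [0.0, 0.0, 0.0, 0.0, 0.0, 0.0, 0.0, 0.0, 0.0]
`grad_refs = [gradients] * 2` → grad_refs = [[0.0, 0.0, 0.0, 0.0, 0.0, 0.0, 0.0, 0.0, 0.0], [0.0, 0.0, 0.0, 0.0, 0.0, 0.0, 0.0, 0.0, 0.0]]
`accumulate(grad_refs[0], [5.0, 4.0, 5.5])` → gradients = [5.0, 4.0, 5.5, 0.0, 0.0, 0.0, 0.0, 0.0, 0.0]; grad_refs = [[5.0, 4.0, 5.5, 0.0, 0.0, 0.0, 0.0, 0.0, 0.0], [5.0, 4.0, 5.5, 0.0, 0.0, 0.0, 0.0, 0.0, 0.0]]
`accumulate(grad_refs[1], [0.5, 2.0, 3.5])` → gradients = [5.5, 6.0, 9.0, 0.0, 0.0, 0.0, 0.0, 0.0, 0.0]; grad_refs = [[5.5, 6.0, 9.0, 0.0, 0.0, 0.0, 0.0, 0.0, 0.0], [5.5, 6.0, 9.0, 0.0, 0.0, 0.0, 0.0, 0.0, 0.0]]
`print(gradients)` → prints [5.5, 6.0, 9.0, 0.0, 0.0, 0.0, 0.0, 0.0, 0.0]
`print(grad_refs[0] is grad_refs[1])` → prints True

Answer:
[5.5, 6.0, 9.0, 0.0, 0.0, 0.0, 0.0, 0.0, 0.0]
True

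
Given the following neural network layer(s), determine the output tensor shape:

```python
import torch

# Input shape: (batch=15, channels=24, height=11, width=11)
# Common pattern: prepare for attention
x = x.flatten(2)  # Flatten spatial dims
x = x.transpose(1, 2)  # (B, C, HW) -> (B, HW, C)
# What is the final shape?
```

Input: (15, 24, 11, 11) -> after flatten(2): (15, 24, 121) -> Output: (15, 121, 24)

Answer: (15, 121, 24)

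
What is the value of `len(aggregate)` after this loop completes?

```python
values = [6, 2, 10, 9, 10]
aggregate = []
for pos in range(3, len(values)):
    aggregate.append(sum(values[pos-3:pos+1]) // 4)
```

Number of 4-element averages
`aggregate` takes the values: [] → [6] → [6, 7]
So `len(aggregate)` = 2

Answer: 2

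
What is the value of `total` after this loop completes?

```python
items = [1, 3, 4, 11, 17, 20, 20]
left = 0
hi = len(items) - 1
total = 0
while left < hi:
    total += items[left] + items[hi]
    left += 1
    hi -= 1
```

Sum of pairs from ends
`total` takes the values: 0 → 21 → 44 → 65

Answer: 65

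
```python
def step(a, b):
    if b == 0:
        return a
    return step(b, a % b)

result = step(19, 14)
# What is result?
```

step(19, 14) -> step(14, 5) -> step(5, 4) -> step(4, 1) -> step(1, 0) -> 1

Answer: 1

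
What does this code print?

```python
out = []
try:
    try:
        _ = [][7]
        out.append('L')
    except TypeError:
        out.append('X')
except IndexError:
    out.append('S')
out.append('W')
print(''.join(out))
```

Execution trace: 'S' (outer except IndexError) → 'W' (after the try/except). Output: SW

Answer: SW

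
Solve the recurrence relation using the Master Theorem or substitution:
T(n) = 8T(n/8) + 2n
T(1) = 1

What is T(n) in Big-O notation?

By Master Theorem: a=8, b=8, f(n)=2n. Since log_8(8) = 1 and f(n) = Θ(n^1), Case 2 applies. T(n) = O(n log n).

Answer: O(n log n)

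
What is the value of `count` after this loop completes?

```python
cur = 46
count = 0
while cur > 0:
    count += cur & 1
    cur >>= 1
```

Count set bits in 46 (binary: 0b101110)
`count` takes the values: 0 → 1 → 2 → 3 → 4

Answer: 4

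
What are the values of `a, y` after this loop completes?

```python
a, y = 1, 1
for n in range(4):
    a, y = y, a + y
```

Fibonacci: after 4 iterations
`a, y` takes the values: (1, 1) → (1, 2) → (2, 3) → (3, 5) → (5, 8)

Answer: 5, 8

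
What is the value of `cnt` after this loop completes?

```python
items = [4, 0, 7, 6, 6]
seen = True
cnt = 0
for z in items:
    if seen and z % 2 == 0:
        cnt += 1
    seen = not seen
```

Count even values at even positions
`cnt` takes the values: 0 → 1 → 2

Answer: 2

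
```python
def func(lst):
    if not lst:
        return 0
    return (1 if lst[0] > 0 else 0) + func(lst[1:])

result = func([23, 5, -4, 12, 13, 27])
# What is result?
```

Count of positive elements in [23, 5, -4, 12, 13, 27] = 5

Answer: 5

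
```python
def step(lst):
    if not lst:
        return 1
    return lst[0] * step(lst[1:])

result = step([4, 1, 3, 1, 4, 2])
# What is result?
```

Product over [4, 1, 3, 1, 4, 2] = 4 * 1 * 3 * 1 * 4 * 2 = 96

Answer: 96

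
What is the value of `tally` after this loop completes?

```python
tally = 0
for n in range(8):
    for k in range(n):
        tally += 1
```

Triangle number: 0+1+2+...+7
`tally` takes the values: 0 → 1 → 2 → 3 → 4 → 5 → 6 → 7 → 8 → 9 → 10 → 11 → 12 → 13 → 14 → 15 → 16 → 17 → 18 → 19 → 20 → 21 → 22 → 23 → 24 → 25 → 26 → 27 → 28

Answer: 28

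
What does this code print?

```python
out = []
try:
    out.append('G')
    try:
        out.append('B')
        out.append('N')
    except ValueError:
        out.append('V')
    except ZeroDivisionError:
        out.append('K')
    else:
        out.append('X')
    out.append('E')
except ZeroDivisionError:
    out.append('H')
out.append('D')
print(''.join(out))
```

Execution trace: 'G' (try body) → 'B' (inner try body) → 'N' (inner try body, no exception) → 'X' (inner else) → 'E' (try body, no exception) → 'D' (after the try/except). Output: GBNXED

Answer: GBNXED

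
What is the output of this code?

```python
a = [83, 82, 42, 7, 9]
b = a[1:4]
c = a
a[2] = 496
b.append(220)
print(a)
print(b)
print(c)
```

Key concept: slice vs alias.
Step by step:
`a = [83, 82, 42, 7, 9]` → a = [83, 82, 42, 7, 9]
`b = a[1:4]` → b = [82, 42, 7]
`c = a` → c = [83, 82, 42, 7, 9] (same object as a)
`a[2] = 496` → a = [83, 82, 496, 7, 9] (same object as c); c = [83, 82, 496, 7, 9] (same object as a)
`b.append(220)` → b = [82, 42, 7, 220]
`print(a)` → prints [83, 82, 496, 7, 9]
`print(b)` → prints [82, 42, 7, 220]
`print(c)` → prints [83, 82, 496, 7, 9]

Answer:
[83, 82, 496, 7, 9]
[82, 42, 7, 220]
[83, 82, 496, 7, 9]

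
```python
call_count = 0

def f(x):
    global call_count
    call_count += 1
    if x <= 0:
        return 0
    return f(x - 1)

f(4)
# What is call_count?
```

Linear recursion stepping by 1: 5 calls from x=4 down to ≤0.

Answer: 5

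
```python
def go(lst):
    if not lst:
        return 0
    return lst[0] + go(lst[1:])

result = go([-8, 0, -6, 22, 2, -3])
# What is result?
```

(-8) + 0 + (-6) + 22 + 2 + (-3) + 0 = 7

Answer: 7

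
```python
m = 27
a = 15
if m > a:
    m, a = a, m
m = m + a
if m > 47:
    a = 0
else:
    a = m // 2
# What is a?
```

Trace:
`m = 27` → m = 27
`a = 15` → a = 15
`if m > a: ...` → m > a is True → m = 15; a = 27
`m = m + a` → m = 42
`if m > 47: ...` → m > 47 is False, take else branch → a = 21
So a = 21

Answer: 21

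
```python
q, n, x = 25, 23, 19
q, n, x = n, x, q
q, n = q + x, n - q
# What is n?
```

Trace:
`q, n, x = 25, 23, 19` → q = 25; n = 23; x = 19
`q, n, x = n, x, q` → q = 23; n = 19; x = 25
`q, n = q + x, n - q` → q = 48; n = -4
So n = -4

Answer: -4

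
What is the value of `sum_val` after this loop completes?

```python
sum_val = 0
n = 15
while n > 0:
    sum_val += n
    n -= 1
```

Sum 15 down to 1
`sum_val` takes the values: 0 → 15 → 29 → 42 → 54 → 65 → 75 → 84 → 92 → 99 → 105 → 110 → 114 → 117 → 119 → 120

Answer: 120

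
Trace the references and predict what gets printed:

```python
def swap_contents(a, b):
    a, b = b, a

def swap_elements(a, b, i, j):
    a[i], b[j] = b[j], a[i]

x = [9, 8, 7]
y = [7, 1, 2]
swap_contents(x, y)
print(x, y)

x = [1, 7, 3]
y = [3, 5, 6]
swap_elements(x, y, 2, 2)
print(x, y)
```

Key concept: parameter rebinding vs mutation.
Step by step:
`x = [9, 8, 7]` → x = [9, 8, 7]
`y = [7, 1, 2]` → y = [7, 1, 2]
`swap_contents(x, y)` → no visible change to tracked variables
`print(x, y)` → prints [9, 8, 7] [7, 1, 2]
`x = [1, 7, 3]` → x = [1, 7, 3]
`y = [3, 5, 6]` → y = [3, 5, 6]
`swap_elements(x, y, 2, 2)` → x = [1, 7, 6]; y = [3, 5, 3]
`print(x, y)` → prints [1, 7, 6] [3, 5, 3]

Answer:
[9, 8, 7] [7, 1, 2]
[1, 7, 6] [3, 5, 3]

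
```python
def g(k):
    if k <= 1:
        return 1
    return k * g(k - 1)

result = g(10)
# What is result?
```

g(10) = 10 * 9 * 8 * 7 * 6 * 5 * 4 * 3 * 2 * 1 = 3628800

Answer: 3628800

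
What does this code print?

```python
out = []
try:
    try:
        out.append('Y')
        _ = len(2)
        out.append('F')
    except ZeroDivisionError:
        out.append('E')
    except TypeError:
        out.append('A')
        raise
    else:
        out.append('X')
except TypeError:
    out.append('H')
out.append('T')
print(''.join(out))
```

Execution trace: 'Y' (inner try body) → 'A' (inner except TypeError) → 'H' (outer except TypeError) → 'T' (after the try/except). Output: YAHT

Answer: YAHT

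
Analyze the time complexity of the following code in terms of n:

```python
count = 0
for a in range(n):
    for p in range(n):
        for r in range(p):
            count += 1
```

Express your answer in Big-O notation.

Each loop level contributes: n × n × n. Multiplying the contributions gives O(n^3).

Answer: O(n^3)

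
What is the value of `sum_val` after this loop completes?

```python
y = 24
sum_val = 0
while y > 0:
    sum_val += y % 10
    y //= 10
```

Sum digits of 24
`sum_val` takes the values: 0 → 4 → 6

Answer: 6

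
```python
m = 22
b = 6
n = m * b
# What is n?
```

Trace:
`m = 22` → m = 22
`b = 6` → b = 6
`n = m * b` → n = 132
So n = 132

Answer: 132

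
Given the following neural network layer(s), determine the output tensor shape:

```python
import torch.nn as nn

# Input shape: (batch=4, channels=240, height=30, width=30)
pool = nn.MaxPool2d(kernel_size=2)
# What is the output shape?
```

Input: (4, 240, 30, 30) -> Output: (4, 240, 15, 15)

Answer: (4, 240, 15, 15)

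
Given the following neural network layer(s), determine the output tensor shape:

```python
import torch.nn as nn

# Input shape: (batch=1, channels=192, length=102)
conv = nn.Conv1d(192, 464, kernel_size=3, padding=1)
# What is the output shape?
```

Input: (1, 192, 102) -> Output: (1, 464, 102)

Answer: (1, 464, 102)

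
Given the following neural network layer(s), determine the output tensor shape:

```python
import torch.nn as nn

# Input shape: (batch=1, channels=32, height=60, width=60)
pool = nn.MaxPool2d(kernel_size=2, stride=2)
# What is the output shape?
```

Input: (1, 32, 60, 60) -> Output: (1, 32, 30, 30)

Answer: (1, 32, 30, 30)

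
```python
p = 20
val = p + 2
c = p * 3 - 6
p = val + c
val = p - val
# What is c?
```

Trace:
`p = 20` → p = 20
`val = p + 2` → val = 22
`c = p * 3 - 6` → c = 54
`p = val + c` → p = 76
`val = p - val` → val = 54
So c = 54

Answer: 54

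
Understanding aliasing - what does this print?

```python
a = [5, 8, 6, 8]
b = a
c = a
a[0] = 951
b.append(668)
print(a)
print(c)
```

Key concept: multiple aliases.
Step by step:
`a = [5, 8, 6, 8]` → a = [5, 8, 6, 8]
`b = a` → b = [5, 8, 6, 8] (same object as a)
`c = a` → c = [5, 8, 6, 8] (same object as a, b)
`a[0] = 951` → a = [951, 8, 6, 8] (same object as b, c); b = [951, 8, 6, 8] (same object as a, c); c = [951, 8, 6, 8] (same object as a, b)
`b.append(668)` → a = [951, 8, 6, 8, 668] (same object as b, c); b = [951, 8, 6, 8, 668] (same object as a, c); c = [951, 8, 6, 8, 668] (same object as a, b)
`print(a)` → prints [951, 8, 6, 8, 668]
`print(c)` → prints [951, 8, 6, 8, 668]

Answer:
[951, 8, 6, 8, 668]
[951, 8, 6, 8, 668]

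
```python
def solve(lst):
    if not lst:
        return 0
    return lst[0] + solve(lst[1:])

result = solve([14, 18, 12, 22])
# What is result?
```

14 + 18 + 12 + 22 + 0 = 66

Answer: 66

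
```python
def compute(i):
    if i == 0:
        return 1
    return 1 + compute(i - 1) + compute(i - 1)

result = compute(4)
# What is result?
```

compute(i) = 1 + 2·compute(i-1), compute(0)=1. Closed form: (1+1)·2^4 - 1 = 31.

Answer: 31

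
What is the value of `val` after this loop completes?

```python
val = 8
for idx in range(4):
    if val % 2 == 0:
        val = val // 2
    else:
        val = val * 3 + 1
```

Collatz-style transformation from 8
`val` takes the values: 8 → 4 → 2 → 1 → 4

Answer: 4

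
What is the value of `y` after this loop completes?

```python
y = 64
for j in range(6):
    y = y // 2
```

Halve 6 times: 64 // 2^6 = 1
`y` takes the values: 64 → 32 → 16 → 8 → 4 → 2 → 1

Answer: 1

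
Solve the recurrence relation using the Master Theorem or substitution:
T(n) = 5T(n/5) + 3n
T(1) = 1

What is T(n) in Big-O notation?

By Master Theorem: a=5, b=5, f(n)=3n. Since log_5(5) = 1 and f(n) = Θ(n^1), Case 2 applies. T(n) = O(n log n).

Answer: O(n log n)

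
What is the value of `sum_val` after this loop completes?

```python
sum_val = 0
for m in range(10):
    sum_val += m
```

Sum of 0 to 9 = 45
`sum_val` takes the values: 0 → 1 → 3 → 6 → 10 → 15 → 21 → 28 → 36 → 45

Answer: 45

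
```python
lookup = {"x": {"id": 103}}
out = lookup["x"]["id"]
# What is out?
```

Trace:
`lookup = {"x": {"id": 103}}` → lookup = {'x': {'id': 103}}
`out = lookup["x"]["id"]` → out = 103
So out = 103

Answer: 103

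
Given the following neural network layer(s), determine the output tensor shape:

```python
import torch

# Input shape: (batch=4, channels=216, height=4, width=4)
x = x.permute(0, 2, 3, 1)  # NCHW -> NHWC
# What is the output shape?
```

Input: (4, 216, 4, 4) -> Output: (4, 4, 4, 216)

Answer: (4, 4, 4, 216)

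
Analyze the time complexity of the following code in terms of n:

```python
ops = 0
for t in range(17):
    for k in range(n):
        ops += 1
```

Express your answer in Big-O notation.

Each loop level contributes: 1 × n. Multiplying the contributions gives O(n).

Answer: O(n)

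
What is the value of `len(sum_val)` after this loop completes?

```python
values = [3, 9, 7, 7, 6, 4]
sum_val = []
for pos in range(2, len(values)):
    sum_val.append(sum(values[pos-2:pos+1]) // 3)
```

Number of 3-element averages
`sum_val` takes the values: [] → [6] → [6, 7] → [6, 7, 6] → [6, 7, 6, 5]
So `len(sum_val)` = 4

Answer: 4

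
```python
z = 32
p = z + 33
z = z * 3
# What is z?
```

Trace:
`z = 32` → z = 32
`p = z + 33` → p = 65
`z = z * 3` → z = 96
So z = 96

Answer: 96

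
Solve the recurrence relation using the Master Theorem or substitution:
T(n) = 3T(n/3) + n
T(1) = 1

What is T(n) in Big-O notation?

By Master Theorem: a=3, b=3, f(n)=n. Since log_3(3) = 1 and f(n) = Θ(n^1), Case 2 applies. T(n) = O(n log n).

Answer: O(n log n)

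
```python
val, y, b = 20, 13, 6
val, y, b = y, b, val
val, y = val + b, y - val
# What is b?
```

Trace:
`val, y, b = 20, 13, 6` → val = 20; y = 13; b = 6
`val, y, b = y, b, val` → val = 13; y = 6; b = 20
`val, y = val + b, y - val` → val = 33; y = -7
So b = 20

Answer: 20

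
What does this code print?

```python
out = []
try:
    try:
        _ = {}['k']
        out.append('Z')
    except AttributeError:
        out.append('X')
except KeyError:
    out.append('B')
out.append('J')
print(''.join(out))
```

Execution trace: 'B' (outer except KeyError) → 'J' (after the try/except). Output: BJ

Answer: BJ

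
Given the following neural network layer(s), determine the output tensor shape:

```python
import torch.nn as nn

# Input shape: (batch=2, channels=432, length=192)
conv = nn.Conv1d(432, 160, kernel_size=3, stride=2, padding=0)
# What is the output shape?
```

Input: (2, 432, 192) -> Output: (2, 160, 95)

Answer: (2, 160, 95)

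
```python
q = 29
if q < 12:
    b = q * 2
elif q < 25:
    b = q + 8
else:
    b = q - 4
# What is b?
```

Trace:
`q = 29` → q = 29
`if q < 12: ...` → q < 12 is False, q < 25 is False, take else branch → b = 25
So b = 25

Answer: 25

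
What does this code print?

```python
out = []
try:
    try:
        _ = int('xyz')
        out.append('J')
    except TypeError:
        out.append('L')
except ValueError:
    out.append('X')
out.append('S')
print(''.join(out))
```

Execution trace: 'X' (outer except ValueError) → 'S' (after the try/except). Output: XS

Answer: XS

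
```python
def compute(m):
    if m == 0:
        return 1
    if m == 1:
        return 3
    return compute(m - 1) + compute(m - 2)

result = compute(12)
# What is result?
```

Build up from base cases: compute(0)=1, compute(1)=3, compute(2)=4, compute(3)=7, compute(4)=11, compute(5)=18, compute(6)=29, ..., compute(12)=521

Answer: 521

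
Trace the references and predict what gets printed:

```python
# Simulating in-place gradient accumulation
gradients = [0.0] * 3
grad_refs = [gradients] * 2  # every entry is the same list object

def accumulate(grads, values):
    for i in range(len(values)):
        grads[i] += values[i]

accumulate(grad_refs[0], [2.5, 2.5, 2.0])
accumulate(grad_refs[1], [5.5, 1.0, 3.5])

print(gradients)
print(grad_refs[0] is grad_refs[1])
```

Key concept: gradient accumulation aliasing.
Step by step:
`gradients = [0.0] * 3` → gradients = [0.0, 0.0, 0.0]
`grad_refs = [gradients] * 2` → grad_refs = [[0.0, 0.0, 0.0], [0.0, 0.0, 0.0]]
`accumulate(grad_refs[0], [2.5, 2.5, 2.0])` → gradients = [2.5, 2.5, 2.0]; grad_refs = [[2.5, 2.5, 2.0], [2.5, 2.5, 2.0]]
`accumulate(grad_refs[1], [5.5, 1.0, 3.5])` → gradients = [8.0, 3.5, 5.5]; grad_refs = [[8.0, 3.5, 5.5], [8.0, 3.5, 5.5]]
`print(gradients)` → prints [8.0, 3.5, 5.5]
`print(grad_refs[0] is grad_refs[1])` → prints True

Answer:
[8.0, 3.5, 5.5]
True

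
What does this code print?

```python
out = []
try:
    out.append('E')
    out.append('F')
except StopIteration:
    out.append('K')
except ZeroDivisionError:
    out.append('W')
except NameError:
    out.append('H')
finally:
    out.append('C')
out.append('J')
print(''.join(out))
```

Execution trace: 'E' (try body) → 'F' (try body, no exception) → 'C' (finally) → 'J' (after the try/except). Output: EFCJ

Answer: EFCJ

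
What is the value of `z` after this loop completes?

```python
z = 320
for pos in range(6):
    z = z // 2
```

Halve 6 times: 320 // 2^6 = 5
`z` takes the values: 320 → 160 → 80 → 40 → 20 → 10 → 5

Answer: 5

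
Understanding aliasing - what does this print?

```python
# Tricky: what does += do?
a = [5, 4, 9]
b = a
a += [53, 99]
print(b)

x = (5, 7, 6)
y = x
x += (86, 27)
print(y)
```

Key concept: += behavior differs for mutable vs immutable.
Step by step:
`a = [5, 4, 9]` → a = [5, 4, 9]
`b = a` → b = [5, 4, 9] (same object as a)
`a += [53, 99]` → a = [5, 4, 9, 53, 99] (same object as b); b = [5, 4, 9, 53, 99] (same object as a)
`print(b)` → prints [5, 4, 9, 53, 99]
`x = (5, 7, 6)` → x = (5, 7, 6)
`y = x` → y = (5, 7, 6)
`x += (86, 27)` → x = (5, 7, 6, 86, 27)
`print(y)` → prints (5, 7, 6)

Answer:
[5, 4, 9, 53, 99]
(5, 7, 6)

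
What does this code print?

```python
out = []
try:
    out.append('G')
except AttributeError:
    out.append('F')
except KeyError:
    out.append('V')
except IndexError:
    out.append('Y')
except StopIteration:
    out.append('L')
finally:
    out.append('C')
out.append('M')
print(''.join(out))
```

Execution trace: 'G' (try body, no exception) → 'C' (finally) → 'M' (after the try/except). Output: GCM

Answer: GCM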